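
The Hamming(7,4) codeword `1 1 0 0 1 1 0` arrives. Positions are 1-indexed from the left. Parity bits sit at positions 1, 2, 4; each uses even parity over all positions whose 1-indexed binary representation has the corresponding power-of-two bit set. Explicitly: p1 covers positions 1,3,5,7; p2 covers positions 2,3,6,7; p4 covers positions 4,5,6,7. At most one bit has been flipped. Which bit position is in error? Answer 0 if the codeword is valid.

s1: b1⊕b3⊕b5⊕b7 = 1⊕0⊕1⊕0 = 0
s2: b2⊕b3⊕b6⊕b7 = 1⊕0⊕1⊕0 = 0
s4: b4⊕b5⊕b6⊕b7 = 0⊕1⊕1⊕0 = 0
Syndrome (s4...s1) = 000 → position 0 (no error).

0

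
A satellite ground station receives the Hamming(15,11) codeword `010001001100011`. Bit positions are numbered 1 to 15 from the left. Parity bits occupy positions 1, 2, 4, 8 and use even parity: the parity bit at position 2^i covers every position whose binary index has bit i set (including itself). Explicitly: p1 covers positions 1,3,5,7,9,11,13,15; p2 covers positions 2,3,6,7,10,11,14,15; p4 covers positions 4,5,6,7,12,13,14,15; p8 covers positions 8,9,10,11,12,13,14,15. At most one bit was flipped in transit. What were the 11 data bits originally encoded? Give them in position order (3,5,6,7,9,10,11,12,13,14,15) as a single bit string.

s1: b1⊕b3⊕b5⊕b7⊕b9⊕b11⊕b13⊕b15 = 0⊕0⊕0⊕0⊕1⊕0⊕0⊕1 = 0
s2: b2⊕b3⊕b6⊕b7⊕b10⊕b11⊕b14⊕b15 = 1⊕0⊕1⊕0⊕1⊕0⊕1⊕1 = 1
s4: b4⊕b5⊕b6⊕b7⊕b12⊕b13⊕b14⊕b15 = 0⊕0⊕1⊕0⊕0⊕0⊕1⊕1 = 1
s8: b8⊕b9⊕b10⊕b11⊕b12⊕b13⊕b14⊕b15 = 0⊕1⊕1⊕0⊕0⊕0⊕1⊕1 = 0
Syndrome (s8...s1) = 0110 → position 6.
Flip bit 6: corrected codeword = 010000001100011
Data bits at positions 3,5,6,7,9,10,11,12,13,14,15: 00001100011

00001100011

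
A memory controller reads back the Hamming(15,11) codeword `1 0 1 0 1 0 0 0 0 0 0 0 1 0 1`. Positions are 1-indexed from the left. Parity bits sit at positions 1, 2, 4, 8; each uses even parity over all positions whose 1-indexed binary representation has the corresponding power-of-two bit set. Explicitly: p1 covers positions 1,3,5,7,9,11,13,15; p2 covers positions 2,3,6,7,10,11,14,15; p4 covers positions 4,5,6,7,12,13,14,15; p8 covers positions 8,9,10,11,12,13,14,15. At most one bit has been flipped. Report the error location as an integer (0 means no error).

s1: b1⊕b3⊕b5⊕b7⊕b9⊕b11⊕b13⊕b15 = 1⊕1⊕1⊕0⊕0⊕0⊕1⊕1 = 1
s2: b2⊕b3⊕b6⊕b7⊕b10⊕b11⊕b14⊕b15 = 0⊕1⊕0⊕0⊕0⊕0⊕0⊕1 = 0
s4: b4⊕b5⊕b6⊕b7⊕b12⊕b13⊕b14⊕b15 = 0⊕1⊕0⊕0⊕0⊕1⊕0⊕1 = 1
s8: b8⊕b9⊕b10⊕b11⊕b12⊕b13⊕b14⊕b15 = 0⊕0⊕0⊕0⊕0⊕1⊕0⊕1 = 0
Syndrome (s8...s1) = 0101 → position 5.

5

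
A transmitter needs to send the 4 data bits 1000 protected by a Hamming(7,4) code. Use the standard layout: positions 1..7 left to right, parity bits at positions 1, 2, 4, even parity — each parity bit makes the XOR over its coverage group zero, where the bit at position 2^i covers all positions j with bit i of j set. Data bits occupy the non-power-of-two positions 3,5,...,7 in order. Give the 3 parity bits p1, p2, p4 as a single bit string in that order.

110

Place data bits at non-power-of-two positions: b3=1, b5=0, b6=0, b7=0.
p1 = XOR of data positions {3,5,7} = 1⊕0⊕0 = 1
p2 = XOR of data positions {3,6,7} = 1⊕0⊕0 = 1
p4 = XOR of data positions {5,6,7} = 0⊕0⊕0 = 0
Parity bits p1,p2,p4 = 110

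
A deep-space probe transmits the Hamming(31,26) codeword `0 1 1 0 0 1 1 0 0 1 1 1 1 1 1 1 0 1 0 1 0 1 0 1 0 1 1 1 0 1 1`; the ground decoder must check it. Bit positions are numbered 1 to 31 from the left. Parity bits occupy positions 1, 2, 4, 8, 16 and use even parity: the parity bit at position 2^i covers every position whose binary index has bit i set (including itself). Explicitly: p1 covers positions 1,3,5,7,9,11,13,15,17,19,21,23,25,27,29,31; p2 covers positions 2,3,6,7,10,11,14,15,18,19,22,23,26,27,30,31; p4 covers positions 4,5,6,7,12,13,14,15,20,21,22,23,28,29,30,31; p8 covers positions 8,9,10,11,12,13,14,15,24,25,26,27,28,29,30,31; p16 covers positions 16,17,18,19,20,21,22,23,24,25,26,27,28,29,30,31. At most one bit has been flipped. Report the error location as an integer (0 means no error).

5

s1: b1⊕b3⊕b5⊕b7⊕b9⊕b11⊕b13⊕b15⊕b17⊕b19⊕b21⊕b23⊕b25⊕b27⊕b29⊕b31 = 0⊕1⊕0⊕1⊕0⊕1⊕1⊕1⊕0⊕0⊕0⊕0⊕0⊕1⊕0⊕1 = 1
s2: b2⊕b3⊕b6⊕b7⊕b10⊕b11⊕b14⊕b15⊕b18⊕b19⊕b22⊕b23⊕b26⊕b27⊕b30⊕b31 = 1⊕1⊕1⊕1⊕1⊕1⊕1⊕1⊕1⊕0⊕1⊕0⊕1⊕1⊕1⊕1 = 0
s4: b4⊕b5⊕b6⊕b7⊕b12⊕b13⊕b14⊕b15⊕b20⊕b21⊕b22⊕b23⊕b28⊕b29⊕b30⊕b31 = 0⊕0⊕1⊕1⊕1⊕1⊕1⊕1⊕1⊕0⊕1⊕0⊕1⊕0⊕1⊕1 = 1
s8: b8⊕b9⊕b10⊕b11⊕b12⊕b13⊕b14⊕b15⊕b24⊕b25⊕b26⊕b27⊕b28⊕b29⊕b30⊕b31 = 0⊕0⊕1⊕1⊕1⊕1⊕1⊕1⊕1⊕0⊕1⊕1⊕1⊕0⊕1⊕1 = 0
s16: b16⊕b17⊕b18⊕b19⊕b20⊕b21⊕b22⊕b23⊕b24⊕b25⊕b26⊕b27⊕b28⊕b29⊕b30⊕b31 = 1⊕0⊕1⊕0⊕1⊕0⊕1⊕0⊕1⊕0⊕1⊕1⊕1⊕0⊕1⊕1 = 0
Syndrome (s16...s1) = 00101 → position 5.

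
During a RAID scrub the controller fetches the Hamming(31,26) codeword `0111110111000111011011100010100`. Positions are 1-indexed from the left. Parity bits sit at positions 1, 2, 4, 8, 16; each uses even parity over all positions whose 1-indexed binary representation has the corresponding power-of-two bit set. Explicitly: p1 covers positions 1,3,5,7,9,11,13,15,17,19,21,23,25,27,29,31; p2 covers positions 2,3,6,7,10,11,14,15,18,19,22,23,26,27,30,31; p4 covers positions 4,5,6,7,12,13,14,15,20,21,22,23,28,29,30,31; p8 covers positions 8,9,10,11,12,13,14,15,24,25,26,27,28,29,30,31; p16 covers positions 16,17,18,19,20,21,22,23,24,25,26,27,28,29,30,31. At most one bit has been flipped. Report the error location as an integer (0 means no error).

s1: b1⊕b3⊕b5⊕b7⊕b9⊕b11⊕b13⊕b15⊕b17⊕b19⊕b21⊕b23⊕b25⊕b27⊕b29⊕b31 = 0⊕1⊕1⊕0⊕1⊕0⊕0⊕1⊕0⊕1⊕1⊕1⊕0⊕1⊕1⊕0 = 1
s2: b2⊕b3⊕b6⊕b7⊕b10⊕b11⊕b14⊕b15⊕b18⊕b19⊕b22⊕b23⊕b26⊕b27⊕b30⊕b31 = 1⊕1⊕1⊕0⊕1⊕0⊕1⊕1⊕1⊕1⊕1⊕1⊕0⊕1⊕0⊕0 = 1
s4: b4⊕b5⊕b6⊕b7⊕b12⊕b13⊕b14⊕b15⊕b20⊕b21⊕b22⊕b23⊕b28⊕b29⊕b30⊕b31 = 1⊕1⊕1⊕0⊕0⊕0⊕1⊕1⊕0⊕1⊕1⊕1⊕0⊕1⊕0⊕0 = 1
s8: b8⊕b9⊕b10⊕b11⊕b12⊕b13⊕b14⊕b15⊕b24⊕b25⊕b26⊕b27⊕b28⊕b29⊕b30⊕b31 = 1⊕1⊕1⊕0⊕0⊕0⊕1⊕1⊕0⊕0⊕0⊕1⊕0⊕1⊕0⊕0 = 1
s16: b16⊕b17⊕b18⊕b19⊕b20⊕b21⊕b22⊕b23⊕b24⊕b25⊕b26⊕b27⊕b28⊕b29⊕b30⊕b31 = 1⊕0⊕1⊕1⊕0⊕1⊕1⊕1⊕0⊕0⊕0⊕1⊕0⊕1⊕0⊕0 = 0
Syndrome (s16...s1) = 01111 → position 15.

15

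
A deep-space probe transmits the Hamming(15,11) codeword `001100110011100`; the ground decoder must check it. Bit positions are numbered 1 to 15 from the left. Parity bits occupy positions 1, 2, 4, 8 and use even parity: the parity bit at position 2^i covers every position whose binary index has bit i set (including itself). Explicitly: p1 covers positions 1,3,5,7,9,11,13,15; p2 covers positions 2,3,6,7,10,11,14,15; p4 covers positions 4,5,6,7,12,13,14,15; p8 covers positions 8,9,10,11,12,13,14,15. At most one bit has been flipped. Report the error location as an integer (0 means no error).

s1: b1⊕b3⊕b5⊕b7⊕b9⊕b11⊕b13⊕b15 = 0⊕1⊕0⊕1⊕0⊕1⊕1⊕0 = 0
s2: b2⊕b3⊕b6⊕b7⊕b10⊕b11⊕b14⊕b15 = 0⊕1⊕0⊕1⊕0⊕1⊕0⊕0 = 1
s4: b4⊕b5⊕b6⊕b7⊕b12⊕b13⊕b14⊕b15 = 1⊕0⊕0⊕1⊕1⊕1⊕0⊕0 = 0
s8: b8⊕b9⊕b10⊕b11⊕b12⊕b13⊕b14⊕b15 = 1⊕0⊕0⊕1⊕1⊕1⊕0⊕0 = 0
Syndrome (s8...s1) = 0010 → position 2.

2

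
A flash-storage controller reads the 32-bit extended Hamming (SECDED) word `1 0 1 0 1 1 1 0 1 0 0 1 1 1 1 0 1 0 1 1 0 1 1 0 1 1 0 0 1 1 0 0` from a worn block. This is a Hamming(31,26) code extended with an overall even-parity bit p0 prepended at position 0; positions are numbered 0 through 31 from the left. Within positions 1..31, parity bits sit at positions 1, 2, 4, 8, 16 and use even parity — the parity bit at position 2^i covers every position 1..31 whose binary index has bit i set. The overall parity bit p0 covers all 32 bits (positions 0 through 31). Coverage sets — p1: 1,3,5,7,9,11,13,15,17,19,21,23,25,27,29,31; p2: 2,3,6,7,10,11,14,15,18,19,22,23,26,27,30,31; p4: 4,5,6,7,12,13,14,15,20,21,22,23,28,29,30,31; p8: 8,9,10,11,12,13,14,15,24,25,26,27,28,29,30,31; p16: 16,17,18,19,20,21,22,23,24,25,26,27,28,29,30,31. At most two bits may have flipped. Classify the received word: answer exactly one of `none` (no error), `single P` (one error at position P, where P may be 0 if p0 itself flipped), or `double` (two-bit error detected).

single 27

s1: b1⊕b3⊕b5⊕b7⊕b9⊕b11⊕b13⊕b15⊕b17⊕b19⊕b21⊕b23⊕b25⊕b27⊕b29⊕b31 = 0⊕0⊕1⊕0⊕0⊕1⊕1⊕0⊕0⊕1⊕1⊕0⊕1⊕0⊕1⊕0 = 1
s2: b2⊕b3⊕b6⊕b7⊕b10⊕b11⊕b14⊕b15⊕b18⊕b19⊕b22⊕b23⊕b26⊕b27⊕b30⊕b31 = 1⊕0⊕1⊕0⊕0⊕1⊕1⊕0⊕1⊕1⊕1⊕0⊕0⊕0⊕0⊕0 = 1
s4: b4⊕b5⊕b6⊕b7⊕b12⊕b13⊕b14⊕b15⊕b20⊕b21⊕b22⊕b23⊕b28⊕b29⊕b30⊕b31 = 1⊕1⊕1⊕0⊕1⊕1⊕1⊕0⊕0⊕1⊕1⊕0⊕1⊕1⊕0⊕0 = 0
s8: b8⊕b9⊕b10⊕b11⊕b12⊕b13⊕b14⊕b15⊕b24⊕b25⊕b26⊕b27⊕b28⊕b29⊕b30⊕b31 = 1⊕0⊕0⊕1⊕1⊕1⊕1⊕0⊕1⊕1⊕0⊕0⊕1⊕1⊕0⊕0 = 1
s16: b16⊕b17⊕b18⊕b19⊕b20⊕b21⊕b22⊕b23⊕b24⊕b25⊕b26⊕b27⊕b28⊕b29⊕b30⊕b31 = 1⊕0⊕1⊕1⊕0⊕1⊕1⊕0⊕1⊕1⊕0⊕0⊕1⊕1⊕0⊕0 = 1
Syndrome (s16...s1) = 11011 → position 27.
Overall parity (XOR of all 32 bits, including p0): 1⊕0⊕1⊕0⊕1⊕1⊕1⊕0⊕1⊕0⊕0⊕1⊕1⊕1⊕1⊕0⊕1⊕0⊕1⊕1⊕0⊕1⊕1⊕0⊕1⊕1⊕0⊕0⊕1⊕1⊕0⊕0 = 1
Overall=1, syndrome position=27 → single-bit error at position 27.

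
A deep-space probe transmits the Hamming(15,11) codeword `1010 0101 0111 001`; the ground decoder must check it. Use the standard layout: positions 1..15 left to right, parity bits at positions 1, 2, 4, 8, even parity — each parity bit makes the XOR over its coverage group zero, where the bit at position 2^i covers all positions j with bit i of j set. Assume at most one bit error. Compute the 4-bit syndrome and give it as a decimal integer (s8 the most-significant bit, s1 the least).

s1: b1⊕b3⊕b5⊕b7⊕b9⊕b11⊕b13⊕b15 = 1⊕1⊕0⊕0⊕0⊕1⊕0⊕1 = 0
s2: b2⊕b3⊕b6⊕b7⊕b10⊕b11⊕b14⊕b15 = 0⊕1⊕1⊕0⊕1⊕1⊕0⊕1 = 1
s4: b4⊕b5⊕b6⊕b7⊕b12⊕b13⊕b14⊕b15 = 0⊕0⊕1⊕0⊕1⊕0⊕0⊕1 = 1
s8: b8⊕b9⊕b10⊕b11⊕b12⊕b13⊕b14⊕b15 = 1⊕0⊕1⊕1⊕1⊕0⊕0⊕1 = 1
Syndrome (s8...s1) = 1110 → position 14.

14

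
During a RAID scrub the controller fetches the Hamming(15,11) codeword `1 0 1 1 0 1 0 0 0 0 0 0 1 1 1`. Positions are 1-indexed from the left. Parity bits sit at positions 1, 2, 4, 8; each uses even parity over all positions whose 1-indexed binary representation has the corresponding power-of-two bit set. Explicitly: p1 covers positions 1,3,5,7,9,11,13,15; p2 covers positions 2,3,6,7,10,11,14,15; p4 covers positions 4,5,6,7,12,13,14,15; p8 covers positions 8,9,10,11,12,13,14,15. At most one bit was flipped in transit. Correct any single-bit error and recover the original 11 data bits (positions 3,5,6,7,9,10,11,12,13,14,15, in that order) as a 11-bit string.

10100001111

s1: b1⊕b3⊕b5⊕b7⊕b9⊕b11⊕b13⊕b15 = 1⊕1⊕0⊕0⊕0⊕0⊕1⊕1 = 0
s2: b2⊕b3⊕b6⊕b7⊕b10⊕b11⊕b14⊕b15 = 0⊕1⊕1⊕0⊕0⊕0⊕1⊕1 = 0
s4: b4⊕b5⊕b6⊕b7⊕b12⊕b13⊕b14⊕b15 = 1⊕0⊕1⊕0⊕0⊕1⊕1⊕1 = 1
s8: b8⊕b9⊕b10⊕b11⊕b12⊕b13⊕b14⊕b15 = 0⊕0⊕0⊕0⊕0⊕1⊕1⊕1 = 1
Syndrome (s8...s1) = 1100 → position 12.
Flip bit 12: corrected codeword = 101101000001111
Data bits at positions 3,5,6,7,9,10,11,12,13,14,15: 10100001111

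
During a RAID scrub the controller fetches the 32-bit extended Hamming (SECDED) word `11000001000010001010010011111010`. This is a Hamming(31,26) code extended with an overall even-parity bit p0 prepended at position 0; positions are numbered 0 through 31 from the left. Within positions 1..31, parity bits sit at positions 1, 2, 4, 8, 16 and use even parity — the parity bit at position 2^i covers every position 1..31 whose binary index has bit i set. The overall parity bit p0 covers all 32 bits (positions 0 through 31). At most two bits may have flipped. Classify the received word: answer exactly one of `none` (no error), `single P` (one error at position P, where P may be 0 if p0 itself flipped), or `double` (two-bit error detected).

s1: b1⊕b3⊕b5⊕b7⊕b9⊕b11⊕b13⊕b15⊕b17⊕b19⊕b21⊕b23⊕b25⊕b27⊕b29⊕b31 = 1⊕0⊕0⊕1⊕0⊕0⊕0⊕0⊕0⊕0⊕1⊕0⊕1⊕1⊕0⊕0 = 1
s2: b2⊕b3⊕b6⊕b7⊕b10⊕b11⊕b14⊕b15⊕b18⊕b19⊕b22⊕b23⊕b26⊕b27⊕b30⊕b31 = 0⊕0⊕0⊕1⊕0⊕0⊕0⊕0⊕1⊕0⊕0⊕0⊕1⊕1⊕1⊕0 = 1
s4: b4⊕b5⊕b6⊕b7⊕b12⊕b13⊕b14⊕b15⊕b20⊕b21⊕b22⊕b23⊕b28⊕b29⊕b30⊕b31 = 0⊕0⊕0⊕1⊕1⊕0⊕0⊕0⊕0⊕1⊕0⊕0⊕1⊕0⊕1⊕0 = 1
s8: b8⊕b9⊕b10⊕b11⊕b12⊕b13⊕b14⊕b15⊕b24⊕b25⊕b26⊕b27⊕b28⊕b29⊕b30⊕b31 = 0⊕0⊕0⊕0⊕1⊕0⊕0⊕0⊕1⊕1⊕1⊕1⊕1⊕0⊕1⊕0 = 1
s16: b16⊕b17⊕b18⊕b19⊕b20⊕b21⊕b22⊕b23⊕b24⊕b25⊕b26⊕b27⊕b28⊕b29⊕b30⊕b31 = 1⊕0⊕1⊕0⊕0⊕1⊕0⊕0⊕1⊕1⊕1⊕1⊕1⊕0⊕1⊕0 = 1
Syndrome (s16...s1) = 11111 → position 31.
Overall parity (XOR of all 32 bits, including p0): 1⊕1⊕0⊕0⊕0⊕0⊕0⊕1⊕0⊕0⊕0⊕0⊕1⊕0⊕0⊕0⊕1⊕0⊕1⊕0⊕0⊕1⊕0⊕0⊕1⊕1⊕1⊕1⊕1⊕0⊕1⊕0 = 1
Overall=1, syndrome position=31 → single-bit error at position 31.

single 31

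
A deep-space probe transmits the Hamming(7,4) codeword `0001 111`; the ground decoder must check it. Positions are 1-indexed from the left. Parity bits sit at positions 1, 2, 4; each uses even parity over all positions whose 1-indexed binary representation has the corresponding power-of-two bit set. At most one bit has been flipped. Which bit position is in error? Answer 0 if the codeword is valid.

s1: b1⊕b3⊕b5⊕b7 = 0⊕0⊕1⊕1 = 0
s2: b2⊕b3⊕b6⊕b7 = 0⊕0⊕1⊕1 = 0
s4: b4⊕b5⊕b6⊕b7 = 1⊕1⊕1⊕1 = 0
Syndrome (s4...s1) = 000 → position 0 (no error).

0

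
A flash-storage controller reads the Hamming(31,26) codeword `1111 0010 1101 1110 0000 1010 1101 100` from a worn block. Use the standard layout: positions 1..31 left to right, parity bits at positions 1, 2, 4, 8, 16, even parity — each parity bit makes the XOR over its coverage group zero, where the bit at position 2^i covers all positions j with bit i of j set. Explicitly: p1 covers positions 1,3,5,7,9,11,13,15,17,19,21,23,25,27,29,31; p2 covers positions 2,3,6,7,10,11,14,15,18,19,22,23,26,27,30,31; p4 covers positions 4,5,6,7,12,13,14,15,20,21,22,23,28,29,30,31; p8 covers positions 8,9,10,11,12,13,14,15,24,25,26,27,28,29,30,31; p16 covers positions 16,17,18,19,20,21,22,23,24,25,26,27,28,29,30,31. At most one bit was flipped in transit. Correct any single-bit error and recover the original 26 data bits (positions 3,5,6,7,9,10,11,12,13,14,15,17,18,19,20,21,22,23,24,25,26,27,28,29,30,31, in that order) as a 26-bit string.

s1: b1⊕b3⊕b5⊕b7⊕b9⊕b11⊕b13⊕b15⊕b17⊕b19⊕b21⊕b23⊕b25⊕b27⊕b29⊕b31 = 1⊕1⊕0⊕1⊕1⊕0⊕1⊕1⊕0⊕0⊕1⊕1⊕1⊕0⊕1⊕0 = 0
s2: b2⊕b3⊕b6⊕b7⊕b10⊕b11⊕b14⊕b15⊕b18⊕b19⊕b22⊕b23⊕b26⊕b27⊕b30⊕b31 = 1⊕1⊕0⊕1⊕1⊕0⊕1⊕1⊕0⊕0⊕0⊕1⊕1⊕0⊕0⊕0 = 0
s4: b4⊕b5⊕b6⊕b7⊕b12⊕b13⊕b14⊕b15⊕b20⊕b21⊕b22⊕b23⊕b28⊕b29⊕b30⊕b31 = 1⊕0⊕0⊕1⊕1⊕1⊕1⊕1⊕0⊕1⊕0⊕1⊕1⊕1⊕0⊕0 = 0
s8: b8⊕b9⊕b10⊕b11⊕b12⊕b13⊕b14⊕b15⊕b24⊕b25⊕b26⊕b27⊕b28⊕b29⊕b30⊕b31 = 0⊕1⊕1⊕0⊕1⊕1⊕1⊕1⊕0⊕1⊕1⊕0⊕1⊕1⊕0⊕0 = 0
s16: b16⊕b17⊕b18⊕b19⊕b20⊕b21⊕b22⊕b23⊕b24⊕b25⊕b26⊕b27⊕b28⊕b29⊕b30⊕b31 = 0⊕0⊕0⊕0⊕0⊕1⊕0⊕1⊕0⊕1⊕1⊕0⊕1⊕1⊕0⊕0 = 0
Syndrome (s16...s1) = 00000 → position 0 (no error).
No correction needed.
Data bits at positions 3,5,6,7,9,10,11,12,13,14,15,17,18,19,20,21,22,23,24,25,26,27,28,29,30,31: 10011101111000010101101100

10011101111000010101101100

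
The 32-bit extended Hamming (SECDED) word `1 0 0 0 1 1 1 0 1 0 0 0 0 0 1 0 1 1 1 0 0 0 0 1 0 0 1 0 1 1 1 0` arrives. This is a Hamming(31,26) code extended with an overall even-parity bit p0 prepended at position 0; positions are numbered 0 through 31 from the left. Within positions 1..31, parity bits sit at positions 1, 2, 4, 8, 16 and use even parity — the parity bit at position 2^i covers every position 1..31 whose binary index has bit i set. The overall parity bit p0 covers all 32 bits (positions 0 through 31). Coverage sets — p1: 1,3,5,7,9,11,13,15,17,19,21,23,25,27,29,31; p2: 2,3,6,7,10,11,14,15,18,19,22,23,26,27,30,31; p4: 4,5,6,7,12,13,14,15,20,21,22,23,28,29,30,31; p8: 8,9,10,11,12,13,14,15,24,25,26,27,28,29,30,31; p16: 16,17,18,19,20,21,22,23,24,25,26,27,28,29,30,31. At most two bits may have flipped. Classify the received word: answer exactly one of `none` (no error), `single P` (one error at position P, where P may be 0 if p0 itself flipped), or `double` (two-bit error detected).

s1: b1⊕b3⊕b5⊕b7⊕b9⊕b11⊕b13⊕b15⊕b17⊕b19⊕b21⊕b23⊕b25⊕b27⊕b29⊕b31 = 0⊕0⊕1⊕0⊕0⊕0⊕0⊕0⊕1⊕0⊕0⊕1⊕0⊕0⊕1⊕0 = 0
s2: b2⊕b3⊕b6⊕b7⊕b10⊕b11⊕b14⊕b15⊕b18⊕b19⊕b22⊕b23⊕b26⊕b27⊕b30⊕b31 = 0⊕0⊕1⊕0⊕0⊕0⊕1⊕0⊕1⊕0⊕0⊕1⊕1⊕0⊕1⊕0 = 0
s4: b4⊕b5⊕b6⊕b7⊕b12⊕b13⊕b14⊕b15⊕b20⊕b21⊕b22⊕b23⊕b28⊕b29⊕b30⊕b31 = 1⊕1⊕1⊕0⊕0⊕0⊕1⊕0⊕0⊕0⊕0⊕1⊕1⊕1⊕1⊕0 = 0
s8: b8⊕b9⊕b10⊕b11⊕b12⊕b13⊕b14⊕b15⊕b24⊕b25⊕b26⊕b27⊕b28⊕b29⊕b30⊕b31 = 1⊕0⊕0⊕0⊕0⊕0⊕1⊕0⊕0⊕0⊕1⊕0⊕1⊕1⊕1⊕0 = 0
s16: b16⊕b17⊕b18⊕b19⊕b20⊕b21⊕b22⊕b23⊕b24⊕b25⊕b26⊕b27⊕b28⊕b29⊕b30⊕b31 = 1⊕1⊕1⊕0⊕0⊕0⊕0⊕1⊕0⊕0⊕1⊕0⊕1⊕1⊕1⊕0 = 0
Syndrome (s16...s1) = 00000 → position 0 (no error).
Overall parity (XOR of all 32 bits, including p0): 1⊕0⊕0⊕0⊕1⊕1⊕1⊕0⊕1⊕0⊕0⊕0⊕0⊕0⊕1⊕0⊕1⊕1⊕1⊕0⊕0⊕0⊕0⊕1⊕0⊕0⊕1⊕0⊕1⊕1⊕1⊕0 = 0
Overall=0, syndrome position=0 → no error.

none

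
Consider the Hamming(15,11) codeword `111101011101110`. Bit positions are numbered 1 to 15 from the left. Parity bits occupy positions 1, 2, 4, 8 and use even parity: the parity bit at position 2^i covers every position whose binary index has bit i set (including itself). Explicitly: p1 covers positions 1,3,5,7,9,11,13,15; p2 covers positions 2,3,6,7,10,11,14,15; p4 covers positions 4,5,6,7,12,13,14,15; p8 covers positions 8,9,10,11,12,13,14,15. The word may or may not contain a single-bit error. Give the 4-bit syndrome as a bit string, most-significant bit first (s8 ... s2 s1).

0110

s1: b1⊕b3⊕b5⊕b7⊕b9⊕b11⊕b13⊕b15 = 1⊕1⊕0⊕0⊕1⊕0⊕1⊕0 = 0
s2: b2⊕b3⊕b6⊕b7⊕b10⊕b11⊕b14⊕b15 = 1⊕1⊕1⊕0⊕1⊕0⊕1⊕0 = 1
s4: b4⊕b5⊕b6⊕b7⊕b12⊕b13⊕b14⊕b15 = 1⊕0⊕1⊕0⊕1⊕1⊕1⊕0 = 1
s8: b8⊕b9⊕b10⊕b11⊕b12⊕b13⊕b14⊕b15 = 1⊕1⊕1⊕0⊕1⊕1⊕1⊕0 = 0
Syndrome (s8...s1) = 0110 → position 6.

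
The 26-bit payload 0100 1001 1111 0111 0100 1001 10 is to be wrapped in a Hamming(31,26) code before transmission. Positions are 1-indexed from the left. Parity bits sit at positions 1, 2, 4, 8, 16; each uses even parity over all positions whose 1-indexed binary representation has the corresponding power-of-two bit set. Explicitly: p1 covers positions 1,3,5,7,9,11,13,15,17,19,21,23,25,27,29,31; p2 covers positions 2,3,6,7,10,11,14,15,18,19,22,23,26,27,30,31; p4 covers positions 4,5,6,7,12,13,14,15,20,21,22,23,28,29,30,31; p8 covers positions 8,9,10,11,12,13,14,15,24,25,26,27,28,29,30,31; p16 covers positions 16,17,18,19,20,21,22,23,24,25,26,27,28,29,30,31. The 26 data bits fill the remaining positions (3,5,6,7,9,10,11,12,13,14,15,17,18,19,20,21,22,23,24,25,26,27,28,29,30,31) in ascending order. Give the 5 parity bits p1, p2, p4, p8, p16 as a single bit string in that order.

10000

Place data bits at non-power-of-two positions: b3=0, b5=1, b6=0, b7=0, b9=1, b10=0, b11=0, b12=1, b13=1, b14=1, b15=1, b17=1, b18=0, b19=1, b20=1, b21=1, b22=0, b23=1, b24=0, b25=0, b26=1, b27=0, b28=0, b29=1, b30=1, b31=0.
p1 = XOR of data positions {3,5,7,9,11,13,15,17,19,21,23,25,27,29,31} = 0⊕1⊕0⊕1⊕0⊕1⊕1⊕1⊕1⊕1⊕1⊕0⊕0⊕1⊕0 = 1
p2 = XOR of data positions {3,6,7,10,11,14,15,18,19,22,23,26,27,30,31} = 0⊕0⊕0⊕0⊕0⊕1⊕1⊕0⊕1⊕0⊕1⊕1⊕0⊕1⊕0 = 0
p4 = XOR of data positions {5,6,7,12,13,14,15,20,21,22,23,28,29,30,31} = 1⊕0⊕0⊕1⊕1⊕1⊕1⊕1⊕1⊕0⊕1⊕0⊕1⊕1⊕0 = 0
p8 = XOR of data positions {9,10,11,12,13,14,15,24,25,26,27,28,29,30,31} = 1⊕0⊕0⊕1⊕1⊕1⊕1⊕0⊕0⊕1⊕0⊕0⊕1⊕1⊕0 = 0
p16 = XOR of data positions {17,18,19,20,21,22,23,24,25,26,27,28,29,30,31} = 1⊕0⊕1⊕1⊕1⊕0⊕1⊕0⊕0⊕1⊕0⊕0⊕1⊕1⊕0 = 0
Parity bits p1,p2,p4,p8,p16 = 10000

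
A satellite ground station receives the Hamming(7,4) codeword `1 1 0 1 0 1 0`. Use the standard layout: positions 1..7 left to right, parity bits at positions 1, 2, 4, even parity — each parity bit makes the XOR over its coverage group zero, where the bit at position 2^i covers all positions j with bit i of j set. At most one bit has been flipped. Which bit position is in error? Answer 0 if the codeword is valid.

s1: b1⊕b3⊕b5⊕b7 = 1⊕0⊕0⊕0 = 1
s2: b2⊕b3⊕b6⊕b7 = 1⊕0⊕1⊕0 = 0
s4: b4⊕b5⊕b6⊕b7 = 1⊕0⊕1⊕0 = 0
Syndrome (s4...s1) = 001 → position 1.

1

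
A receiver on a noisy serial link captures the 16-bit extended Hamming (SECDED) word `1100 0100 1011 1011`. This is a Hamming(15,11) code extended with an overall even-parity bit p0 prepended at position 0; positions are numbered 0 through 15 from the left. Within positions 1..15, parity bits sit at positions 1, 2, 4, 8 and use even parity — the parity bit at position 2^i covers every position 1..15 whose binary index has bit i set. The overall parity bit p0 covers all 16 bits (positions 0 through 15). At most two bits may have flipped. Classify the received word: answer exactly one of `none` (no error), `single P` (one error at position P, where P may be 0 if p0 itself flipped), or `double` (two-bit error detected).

single 0

s1: b1⊕b3⊕b5⊕b7⊕b9⊕b11⊕b13⊕b15 = 1⊕0⊕1⊕0⊕0⊕1⊕0⊕1 = 0
s2: b2⊕b3⊕b6⊕b7⊕b10⊕b11⊕b14⊕b15 = 0⊕0⊕0⊕0⊕1⊕1⊕1⊕1 = 0
s4: b4⊕b5⊕b6⊕b7⊕b12⊕b13⊕b14⊕b15 = 0⊕1⊕0⊕0⊕1⊕0⊕1⊕1 = 0
s8: b8⊕b9⊕b10⊕b11⊕b12⊕b13⊕b14⊕b15 = 1⊕0⊕1⊕1⊕1⊕0⊕1⊕1 = 0
Syndrome (s8...s1) = 0000 → position 0 (no error).
Overall parity (XOR of all 16 bits, including p0): 1⊕1⊕0⊕0⊕0⊕1⊕0⊕0⊕1⊕0⊕1⊕1⊕1⊕0⊕1⊕1 = 1
Overall=1, syndrome position=0 → single-bit error at position 0.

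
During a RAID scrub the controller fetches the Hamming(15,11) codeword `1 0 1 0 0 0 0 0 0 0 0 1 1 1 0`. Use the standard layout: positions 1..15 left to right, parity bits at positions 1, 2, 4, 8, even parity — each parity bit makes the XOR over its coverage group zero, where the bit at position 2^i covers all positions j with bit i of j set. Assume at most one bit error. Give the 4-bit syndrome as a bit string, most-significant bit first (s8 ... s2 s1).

s1: b1⊕b3⊕b5⊕b7⊕b9⊕b11⊕b13⊕b15 = 1⊕1⊕0⊕0⊕0⊕0⊕1⊕0 = 1
s2: b2⊕b3⊕b6⊕b7⊕b10⊕b11⊕b14⊕b15 = 0⊕1⊕0⊕0⊕0⊕0⊕1⊕0 = 0
s4: b4⊕b5⊕b6⊕b7⊕b12⊕b13⊕b14⊕b15 = 0⊕0⊕0⊕0⊕1⊕1⊕1⊕0 = 1
s8: b8⊕b9⊕b10⊕b11⊕b12⊕b13⊕b14⊕b15 = 0⊕0⊕0⊕0⊕1⊕1⊕1⊕0 = 1
Syndrome (s8...s1) = 1101 → position 13.

1101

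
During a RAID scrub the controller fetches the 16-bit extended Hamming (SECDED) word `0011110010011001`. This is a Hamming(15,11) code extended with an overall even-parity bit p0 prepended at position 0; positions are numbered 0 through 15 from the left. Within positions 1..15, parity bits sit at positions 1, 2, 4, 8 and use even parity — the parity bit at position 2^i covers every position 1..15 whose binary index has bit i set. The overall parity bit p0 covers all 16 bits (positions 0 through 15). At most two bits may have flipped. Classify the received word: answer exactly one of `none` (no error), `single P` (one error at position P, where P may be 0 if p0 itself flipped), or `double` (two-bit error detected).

none

s1: b1⊕b3⊕b5⊕b7⊕b9⊕b11⊕b13⊕b15 = 0⊕1⊕1⊕0⊕0⊕1⊕0⊕1 = 0
s2: b2⊕b3⊕b6⊕b7⊕b10⊕b11⊕b14⊕b15 = 1⊕1⊕0⊕0⊕0⊕1⊕0⊕1 = 0
s4: b4⊕b5⊕b6⊕b7⊕b12⊕b13⊕b14⊕b15 = 1⊕1⊕0⊕0⊕1⊕0⊕0⊕1 = 0
s8: b8⊕b9⊕b10⊕b11⊕b12⊕b13⊕b14⊕b15 = 1⊕0⊕0⊕1⊕1⊕0⊕0⊕1 = 0
Syndrome (s8...s1) = 0000 → position 0 (no error).
Overall parity (XOR of all 16 bits, including p0): 0⊕0⊕1⊕1⊕1⊕1⊕0⊕0⊕1⊕0⊕0⊕1⊕1⊕0⊕0⊕1 = 0
Overall=0, syndrome position=0 → no error.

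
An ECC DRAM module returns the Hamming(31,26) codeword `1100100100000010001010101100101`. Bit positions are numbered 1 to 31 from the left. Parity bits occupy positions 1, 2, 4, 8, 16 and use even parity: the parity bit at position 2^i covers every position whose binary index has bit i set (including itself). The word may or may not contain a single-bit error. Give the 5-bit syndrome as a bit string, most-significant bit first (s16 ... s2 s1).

s1: b1⊕b3⊕b5⊕b7⊕b9⊕b11⊕b13⊕b15⊕b17⊕b19⊕b21⊕b23⊕b25⊕b27⊕b29⊕b31 = 1⊕0⊕1⊕0⊕0⊕0⊕0⊕1⊕0⊕1⊕1⊕1⊕1⊕0⊕1⊕1 = 1
s2: b2⊕b3⊕b6⊕b7⊕b10⊕b11⊕b14⊕b15⊕b18⊕b19⊕b22⊕b23⊕b26⊕b27⊕b30⊕b31 = 1⊕0⊕0⊕0⊕0⊕0⊕0⊕1⊕0⊕1⊕0⊕1⊕1⊕0⊕0⊕1 = 0
s4: b4⊕b5⊕b6⊕b7⊕b12⊕b13⊕b14⊕b15⊕b20⊕b21⊕b22⊕b23⊕b28⊕b29⊕b30⊕b31 = 0⊕1⊕0⊕0⊕0⊕0⊕0⊕1⊕0⊕1⊕0⊕1⊕0⊕1⊕0⊕1 = 0
s8: b8⊕b9⊕b10⊕b11⊕b12⊕b13⊕b14⊕b15⊕b24⊕b25⊕b26⊕b27⊕b28⊕b29⊕b30⊕b31 = 1⊕0⊕0⊕0⊕0⊕0⊕0⊕1⊕0⊕1⊕1⊕0⊕0⊕1⊕0⊕1 = 0
s16: b16⊕b17⊕b18⊕b19⊕b20⊕b21⊕b22⊕b23⊕b24⊕b25⊕b26⊕b27⊕b28⊕b29⊕b30⊕b31 = 0⊕0⊕0⊕1⊕0⊕1⊕0⊕1⊕0⊕1⊕1⊕0⊕0⊕1⊕0⊕1 = 1
Syndrome (s16...s1) = 10001 → position 17.

10001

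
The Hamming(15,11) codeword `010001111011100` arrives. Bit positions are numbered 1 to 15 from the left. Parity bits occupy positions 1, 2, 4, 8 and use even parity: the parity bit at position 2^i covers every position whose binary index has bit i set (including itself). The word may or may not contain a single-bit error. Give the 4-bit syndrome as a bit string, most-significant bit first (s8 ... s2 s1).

s1: b1⊕b3⊕b5⊕b7⊕b9⊕b11⊕b13⊕b15 = 0⊕0⊕0⊕1⊕1⊕1⊕1⊕0 = 0
s2: b2⊕b3⊕b6⊕b7⊕b10⊕b11⊕b14⊕b15 = 1⊕0⊕1⊕1⊕0⊕1⊕0⊕0 = 0
s4: b4⊕b5⊕b6⊕b7⊕b12⊕b13⊕b14⊕b15 = 0⊕0⊕1⊕1⊕1⊕1⊕0⊕0 = 0
s8: b8⊕b9⊕b10⊕b11⊕b12⊕b13⊕b14⊕b15 = 1⊕1⊕0⊕1⊕1⊕1⊕0⊕0 = 1
Syndrome (s8...s1) = 1000 → position 8.

1000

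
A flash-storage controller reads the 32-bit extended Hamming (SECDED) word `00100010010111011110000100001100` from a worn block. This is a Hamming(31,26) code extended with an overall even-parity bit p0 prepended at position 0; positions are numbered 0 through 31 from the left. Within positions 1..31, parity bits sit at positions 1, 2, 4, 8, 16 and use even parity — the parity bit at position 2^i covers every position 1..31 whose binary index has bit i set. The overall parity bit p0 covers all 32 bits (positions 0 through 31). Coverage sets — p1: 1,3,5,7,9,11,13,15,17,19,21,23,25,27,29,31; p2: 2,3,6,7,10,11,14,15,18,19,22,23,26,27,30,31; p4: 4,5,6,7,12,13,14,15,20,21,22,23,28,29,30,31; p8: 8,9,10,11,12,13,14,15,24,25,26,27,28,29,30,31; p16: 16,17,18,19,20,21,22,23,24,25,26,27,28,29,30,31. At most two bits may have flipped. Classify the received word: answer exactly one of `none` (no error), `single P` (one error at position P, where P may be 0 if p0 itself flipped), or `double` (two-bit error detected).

s1: b1⊕b3⊕b5⊕b7⊕b9⊕b11⊕b13⊕b15⊕b17⊕b19⊕b21⊕b23⊕b25⊕b27⊕b29⊕b31 = 0⊕0⊕0⊕0⊕1⊕1⊕1⊕1⊕1⊕0⊕0⊕1⊕0⊕0⊕1⊕0 = 1
s2: b2⊕b3⊕b6⊕b7⊕b10⊕b11⊕b14⊕b15⊕b18⊕b19⊕b22⊕b23⊕b26⊕b27⊕b30⊕b31 = 1⊕0⊕1⊕0⊕0⊕1⊕0⊕1⊕1⊕0⊕0⊕1⊕0⊕0⊕0⊕0 = 0
s4: b4⊕b5⊕b6⊕b7⊕b12⊕b13⊕b14⊕b15⊕b20⊕b21⊕b22⊕b23⊕b28⊕b29⊕b30⊕b31 = 0⊕0⊕1⊕0⊕1⊕1⊕0⊕1⊕0⊕0⊕0⊕1⊕1⊕1⊕0⊕0 = 1
s8: b8⊕b9⊕b10⊕b11⊕b12⊕b13⊕b14⊕b15⊕b24⊕b25⊕b26⊕b27⊕b28⊕b29⊕b30⊕b31 = 0⊕1⊕0⊕1⊕1⊕1⊕0⊕1⊕0⊕0⊕0⊕0⊕1⊕1⊕0⊕0 = 1
s16: b16⊕b17⊕b18⊕b19⊕b20⊕b21⊕b22⊕b23⊕b24⊕b25⊕b26⊕b27⊕b28⊕b29⊕b30⊕b31 = 1⊕1⊕1⊕0⊕0⊕0⊕0⊕1⊕0⊕0⊕0⊕0⊕1⊕1⊕0⊕0 = 0
Syndrome (s16...s1) = 01101 → position 13.
Overall parity (XOR of all 32 bits, including p0): 0⊕0⊕1⊕0⊕0⊕0⊕1⊕0⊕0⊕1⊕0⊕1⊕1⊕1⊕0⊕1⊕1⊕1⊕1⊕0⊕0⊕0⊕0⊕1⊕0⊕0⊕0⊕0⊕1⊕1⊕0⊕0 = 1
Overall=1, syndrome position=13 → single-bit error at position 13.

single 13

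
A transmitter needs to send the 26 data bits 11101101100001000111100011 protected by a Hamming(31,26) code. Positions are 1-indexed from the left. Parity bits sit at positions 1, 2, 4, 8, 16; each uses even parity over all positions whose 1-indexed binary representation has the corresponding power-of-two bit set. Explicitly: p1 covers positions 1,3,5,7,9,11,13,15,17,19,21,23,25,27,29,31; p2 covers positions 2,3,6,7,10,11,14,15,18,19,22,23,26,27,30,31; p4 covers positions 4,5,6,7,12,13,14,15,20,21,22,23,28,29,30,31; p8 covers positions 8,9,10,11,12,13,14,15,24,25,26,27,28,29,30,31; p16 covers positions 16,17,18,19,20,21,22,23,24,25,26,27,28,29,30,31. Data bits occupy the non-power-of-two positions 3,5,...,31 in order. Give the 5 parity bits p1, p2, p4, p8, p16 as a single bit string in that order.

00111

Place data bits at non-power-of-two positions: b3=1, b5=1, b6=1, b7=0, b9=1, b10=1, b11=0, b12=1, b13=1, b14=0, b15=0, b17=0, b18=0, b19=1, b20=0, b21=0, b22=0, b23=1, b24=1, b25=1, b26=1, b27=0, b28=0, b29=0, b30=1, b31=1.
p1 = XOR of data positions {3,5,7,9,11,13,15,17,19,21,23,25,27,29,31} = 1⊕1⊕0⊕1⊕0⊕1⊕0⊕0⊕1⊕0⊕1⊕1⊕0⊕0⊕1 = 0
p2 = XOR of data positions {3,6,7,10,11,14,15,18,19,22,23,26,27,30,31} = 1⊕1⊕0⊕1⊕0⊕0⊕0⊕0⊕1⊕0⊕1⊕1⊕0⊕1⊕1 = 0
p4 = XOR of data positions {5,6,7,12,13,14,15,20,21,22,23,28,29,30,31} = 1⊕1⊕0⊕1⊕1⊕0⊕0⊕0⊕0⊕0⊕1⊕0⊕0⊕1⊕1 = 1
p8 = XOR of data positions {9,10,11,12,13,14,15,24,25,26,27,28,29,30,31} = 1⊕1⊕0⊕1⊕1⊕0⊕0⊕1⊕1⊕1⊕0⊕0⊕0⊕1⊕1 = 1
p16 = XOR of data positions {17,18,19,20,21,22,23,24,25,26,27,28,29,30,31} = 0⊕0⊕1⊕0⊕0⊕0⊕1⊕1⊕1⊕1⊕0⊕0⊕0⊕1⊕1 = 1
Parity bits p1,p2,p4,p8,p16 = 00111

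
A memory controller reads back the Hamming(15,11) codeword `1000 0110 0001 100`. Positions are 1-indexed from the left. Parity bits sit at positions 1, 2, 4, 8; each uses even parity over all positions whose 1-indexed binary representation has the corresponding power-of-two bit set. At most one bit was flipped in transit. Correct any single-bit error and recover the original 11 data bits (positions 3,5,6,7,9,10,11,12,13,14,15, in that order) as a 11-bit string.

00110001100

s1: b1⊕b3⊕b5⊕b7⊕b9⊕b11⊕b13⊕b15 = 1⊕0⊕0⊕1⊕0⊕0⊕1⊕0 = 1
s2: b2⊕b3⊕b6⊕b7⊕b10⊕b11⊕b14⊕b15 = 0⊕0⊕1⊕1⊕0⊕0⊕0⊕0 = 0
s4: b4⊕b5⊕b6⊕b7⊕b12⊕b13⊕b14⊕b15 = 0⊕0⊕1⊕1⊕1⊕1⊕0⊕0 = 0
s8: b8⊕b9⊕b10⊕b11⊕b12⊕b13⊕b14⊕b15 = 0⊕0⊕0⊕0⊕1⊕1⊕0⊕0 = 0
Syndrome (s8...s1) = 0001 → position 1.
Flip bit 1: corrected codeword = 000001100001100
Data bits at positions 3,5,6,7,9,10,11,12,13,14,15: 00110001100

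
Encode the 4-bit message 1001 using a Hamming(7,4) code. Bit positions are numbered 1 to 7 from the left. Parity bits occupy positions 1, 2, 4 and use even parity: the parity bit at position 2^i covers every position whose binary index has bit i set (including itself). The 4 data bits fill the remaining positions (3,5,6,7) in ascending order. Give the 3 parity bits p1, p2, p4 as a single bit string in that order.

001

Place data bits at non-power-of-two positions: b3=1, b5=0, b6=0, b7=1.
p1 = XOR of data positions {3,5,7} = 1⊕0⊕1 = 0
p2 = XOR of data positions {3,6,7} = 1⊕0⊕1 = 0
p4 = XOR of data positions {5,6,7} = 0⊕0⊕1 = 1
Parity bits p1,p2,p4 = 001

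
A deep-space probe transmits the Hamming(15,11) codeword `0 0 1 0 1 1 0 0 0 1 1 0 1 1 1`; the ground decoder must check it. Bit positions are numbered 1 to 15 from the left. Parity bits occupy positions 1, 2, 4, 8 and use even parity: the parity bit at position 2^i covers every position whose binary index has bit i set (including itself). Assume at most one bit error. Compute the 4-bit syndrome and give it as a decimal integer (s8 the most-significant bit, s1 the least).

s1: b1⊕b3⊕b5⊕b7⊕b9⊕b11⊕b13⊕b15 = 0⊕1⊕1⊕0⊕0⊕1⊕1⊕1 = 1
s2: b2⊕b3⊕b6⊕b7⊕b10⊕b11⊕b14⊕b15 = 0⊕1⊕1⊕0⊕1⊕1⊕1⊕1 = 0
s4: b4⊕b5⊕b6⊕b7⊕b12⊕b13⊕b14⊕b15 = 0⊕1⊕1⊕0⊕0⊕1⊕1⊕1 = 1
s8: b8⊕b9⊕b10⊕b11⊕b12⊕b13⊕b14⊕b15 = 0⊕0⊕1⊕1⊕0⊕1⊕1⊕1 = 1
Syndrome (s8...s1) = 1101 → position 13.

13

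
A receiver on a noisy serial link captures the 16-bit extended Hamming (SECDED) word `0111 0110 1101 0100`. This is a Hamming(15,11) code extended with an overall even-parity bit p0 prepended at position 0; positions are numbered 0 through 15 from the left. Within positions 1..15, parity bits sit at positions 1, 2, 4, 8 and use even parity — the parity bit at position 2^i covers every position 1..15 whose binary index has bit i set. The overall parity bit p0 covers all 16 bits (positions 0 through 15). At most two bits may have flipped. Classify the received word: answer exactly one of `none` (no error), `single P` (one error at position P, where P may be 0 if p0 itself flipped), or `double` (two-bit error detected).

single 4

s1: b1⊕b3⊕b5⊕b7⊕b9⊕b11⊕b13⊕b15 = 1⊕1⊕1⊕0⊕1⊕1⊕1⊕0 = 0
s2: b2⊕b3⊕b6⊕b7⊕b10⊕b11⊕b14⊕b15 = 1⊕1⊕1⊕0⊕0⊕1⊕0⊕0 = 0
s4: b4⊕b5⊕b6⊕b7⊕b12⊕b13⊕b14⊕b15 = 0⊕1⊕1⊕0⊕0⊕1⊕0⊕0 = 1
s8: b8⊕b9⊕b10⊕b11⊕b12⊕b13⊕b14⊕b15 = 1⊕1⊕0⊕1⊕0⊕1⊕0⊕0 = 0
Syndrome (s8...s1) = 0100 → position 4.
Overall parity (XOR of all 16 bits, including p0): 0⊕1⊕1⊕1⊕0⊕1⊕1⊕0⊕1⊕1⊕0⊕1⊕0⊕1⊕0⊕0 = 1
Overall=1, syndrome position=4 → single-bit error at position 4.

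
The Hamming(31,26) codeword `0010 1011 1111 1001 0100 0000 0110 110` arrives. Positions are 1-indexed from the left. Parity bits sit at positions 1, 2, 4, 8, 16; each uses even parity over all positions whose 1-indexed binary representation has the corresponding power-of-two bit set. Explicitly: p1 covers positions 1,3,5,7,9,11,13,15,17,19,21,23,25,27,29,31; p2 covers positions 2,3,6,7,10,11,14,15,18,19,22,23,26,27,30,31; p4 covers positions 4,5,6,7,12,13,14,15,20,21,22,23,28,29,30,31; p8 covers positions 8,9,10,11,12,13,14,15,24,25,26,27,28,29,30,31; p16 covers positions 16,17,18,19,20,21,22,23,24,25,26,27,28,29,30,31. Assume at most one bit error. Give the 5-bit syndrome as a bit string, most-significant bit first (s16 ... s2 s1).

00000

s1: b1⊕b3⊕b5⊕b7⊕b9⊕b11⊕b13⊕b15⊕b17⊕b19⊕b21⊕b23⊕b25⊕b27⊕b29⊕b31 = 0⊕1⊕1⊕1⊕1⊕1⊕1⊕0⊕0⊕0⊕0⊕0⊕0⊕1⊕1⊕0 = 0
s2: b2⊕b3⊕b6⊕b7⊕b10⊕b11⊕b14⊕b15⊕b18⊕b19⊕b22⊕b23⊕b26⊕b27⊕b30⊕b31 = 0⊕1⊕0⊕1⊕1⊕1⊕0⊕0⊕1⊕0⊕0⊕0⊕1⊕1⊕1⊕0 = 0
s4: b4⊕b5⊕b6⊕b7⊕b12⊕b13⊕b14⊕b15⊕b20⊕b21⊕b22⊕b23⊕b28⊕b29⊕b30⊕b31 = 0⊕1⊕0⊕1⊕1⊕1⊕0⊕0⊕0⊕0⊕0⊕0⊕0⊕1⊕1⊕0 = 0
s8: b8⊕b9⊕b10⊕b11⊕b12⊕b13⊕b14⊕b15⊕b24⊕b25⊕b26⊕b27⊕b28⊕b29⊕b30⊕b31 = 1⊕1⊕1⊕1⊕1⊕1⊕0⊕0⊕0⊕0⊕1⊕1⊕0⊕1⊕1⊕0 = 0
s16: b16⊕b17⊕b18⊕b19⊕b20⊕b21⊕b22⊕b23⊕b24⊕b25⊕b26⊕b27⊕b28⊕b29⊕b30⊕b31 = 1⊕0⊕1⊕0⊕0⊕0⊕0⊕0⊕0⊕0⊕1⊕1⊕0⊕1⊕1⊕0 = 0
Syndrome (s16...s1) = 00000 → position 0 (no error).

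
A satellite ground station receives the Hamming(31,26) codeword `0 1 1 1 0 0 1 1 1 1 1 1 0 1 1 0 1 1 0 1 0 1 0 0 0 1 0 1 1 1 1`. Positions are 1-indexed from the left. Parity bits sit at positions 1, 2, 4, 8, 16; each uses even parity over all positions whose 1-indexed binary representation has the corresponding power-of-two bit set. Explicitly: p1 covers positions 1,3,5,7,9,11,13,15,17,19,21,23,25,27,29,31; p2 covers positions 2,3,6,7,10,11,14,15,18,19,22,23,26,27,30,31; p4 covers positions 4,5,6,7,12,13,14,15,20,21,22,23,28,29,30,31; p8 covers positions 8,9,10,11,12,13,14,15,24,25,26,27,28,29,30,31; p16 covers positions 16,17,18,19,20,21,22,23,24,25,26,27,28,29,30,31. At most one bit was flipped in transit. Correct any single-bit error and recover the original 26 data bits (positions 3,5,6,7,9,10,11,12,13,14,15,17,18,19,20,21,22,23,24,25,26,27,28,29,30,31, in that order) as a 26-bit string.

s1: b1⊕b3⊕b5⊕b7⊕b9⊕b11⊕b13⊕b15⊕b17⊕b19⊕b21⊕b23⊕b25⊕b27⊕b29⊕b31 = 0⊕1⊕0⊕1⊕1⊕1⊕0⊕1⊕1⊕0⊕0⊕0⊕0⊕0⊕1⊕1 = 0
s2: b2⊕b3⊕b6⊕b7⊕b10⊕b11⊕b14⊕b15⊕b18⊕b19⊕b22⊕b23⊕b26⊕b27⊕b30⊕b31 = 1⊕1⊕0⊕1⊕1⊕1⊕1⊕1⊕1⊕0⊕1⊕0⊕1⊕0⊕1⊕1 = 0
s4: b4⊕b5⊕b6⊕b7⊕b12⊕b13⊕b14⊕b15⊕b20⊕b21⊕b22⊕b23⊕b28⊕b29⊕b30⊕b31 = 1⊕0⊕0⊕1⊕1⊕0⊕1⊕1⊕1⊕0⊕1⊕0⊕1⊕1⊕1⊕1 = 1
s8: b8⊕b9⊕b10⊕b11⊕b12⊕b13⊕b14⊕b15⊕b24⊕b25⊕b26⊕b27⊕b28⊕b29⊕b30⊕b31 = 1⊕1⊕1⊕1⊕1⊕0⊕1⊕1⊕0⊕0⊕1⊕0⊕1⊕1⊕1⊕1 = 0
s16: b16⊕b17⊕b18⊕b19⊕b20⊕b21⊕b22⊕b23⊕b24⊕b25⊕b26⊕b27⊕b28⊕b29⊕b30⊕b31 = 0⊕1⊕1⊕0⊕1⊕0⊕1⊕0⊕0⊕0⊕1⊕0⊕1⊕1⊕1⊕1 = 1
Syndrome (s16...s1) = 10100 → position 20.
Flip bit 20: corrected codeword = 0111001111110110110001000101111
Data bits at positions 3,5,6,7,9,10,11,12,13,14,15,17,18,19,20,21,22,23,24,25,26,27,28,29,30,31: 10011111011110001000101111

10011111011110001000101111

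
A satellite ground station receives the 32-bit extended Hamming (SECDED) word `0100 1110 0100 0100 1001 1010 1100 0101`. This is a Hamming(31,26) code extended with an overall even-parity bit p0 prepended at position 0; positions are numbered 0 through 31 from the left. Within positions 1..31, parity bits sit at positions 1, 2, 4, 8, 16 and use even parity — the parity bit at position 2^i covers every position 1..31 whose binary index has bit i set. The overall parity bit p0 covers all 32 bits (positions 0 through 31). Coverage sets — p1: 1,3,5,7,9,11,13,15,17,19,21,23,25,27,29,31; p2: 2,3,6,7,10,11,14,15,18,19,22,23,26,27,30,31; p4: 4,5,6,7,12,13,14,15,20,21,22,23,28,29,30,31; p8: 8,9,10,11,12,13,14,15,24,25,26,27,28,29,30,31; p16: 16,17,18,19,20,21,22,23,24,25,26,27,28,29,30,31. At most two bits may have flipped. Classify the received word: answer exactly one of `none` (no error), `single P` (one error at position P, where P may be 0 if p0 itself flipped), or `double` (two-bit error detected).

s1: b1⊕b3⊕b5⊕b7⊕b9⊕b11⊕b13⊕b15⊕b17⊕b19⊕b21⊕b23⊕b25⊕b27⊕b29⊕b31 = 1⊕0⊕1⊕0⊕1⊕0⊕1⊕0⊕0⊕1⊕0⊕0⊕1⊕0⊕1⊕1 = 0
s2: b2⊕b3⊕b6⊕b7⊕b10⊕b11⊕b14⊕b15⊕b18⊕b19⊕b22⊕b23⊕b26⊕b27⊕b30⊕b31 = 0⊕0⊕1⊕0⊕0⊕0⊕0⊕0⊕0⊕1⊕1⊕0⊕0⊕0⊕0⊕1 = 0
s4: b4⊕b5⊕b6⊕b7⊕b12⊕b13⊕b14⊕b15⊕b20⊕b21⊕b22⊕b23⊕b28⊕b29⊕b30⊕b31 = 1⊕1⊕1⊕0⊕0⊕1⊕0⊕0⊕1⊕0⊕1⊕0⊕0⊕1⊕0⊕1 = 0
s8: b8⊕b9⊕b10⊕b11⊕b12⊕b13⊕b14⊕b15⊕b24⊕b25⊕b26⊕b27⊕b28⊕b29⊕b30⊕b31 = 0⊕1⊕0⊕0⊕0⊕1⊕0⊕0⊕1⊕1⊕0⊕0⊕0⊕1⊕0⊕1 = 0
s16: b16⊕b17⊕b18⊕b19⊕b20⊕b21⊕b22⊕b23⊕b24⊕b25⊕b26⊕b27⊕b28⊕b29⊕b30⊕b31 = 1⊕0⊕0⊕1⊕1⊕0⊕1⊕0⊕1⊕1⊕0⊕0⊕0⊕1⊕0⊕1 = 0
Syndrome (s16...s1) = 00000 → position 0 (no error).
Overall parity (XOR of all 32 bits, including p0): 0⊕1⊕0⊕0⊕1⊕1⊕1⊕0⊕0⊕1⊕0⊕0⊕0⊕1⊕0⊕0⊕1⊕0⊕0⊕1⊕1⊕0⊕1⊕0⊕1⊕1⊕0⊕0⊕0⊕1⊕0⊕1 = 0
Overall=0, syndrome position=0 → no error.

none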